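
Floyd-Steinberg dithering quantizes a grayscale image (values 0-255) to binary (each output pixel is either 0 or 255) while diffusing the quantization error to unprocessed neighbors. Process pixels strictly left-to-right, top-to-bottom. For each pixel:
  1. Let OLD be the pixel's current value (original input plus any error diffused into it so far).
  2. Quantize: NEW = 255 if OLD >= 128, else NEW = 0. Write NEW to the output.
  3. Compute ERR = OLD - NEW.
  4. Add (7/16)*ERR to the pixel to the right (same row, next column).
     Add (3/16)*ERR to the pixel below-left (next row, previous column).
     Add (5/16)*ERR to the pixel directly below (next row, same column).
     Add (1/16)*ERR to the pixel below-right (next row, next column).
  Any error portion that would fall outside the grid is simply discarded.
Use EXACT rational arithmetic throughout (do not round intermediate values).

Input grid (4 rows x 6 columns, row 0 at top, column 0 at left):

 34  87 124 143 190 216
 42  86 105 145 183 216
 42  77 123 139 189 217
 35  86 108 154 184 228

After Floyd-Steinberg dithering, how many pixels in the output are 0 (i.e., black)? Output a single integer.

Answer: 11

Derivation:
(0,0): OLD=34 → NEW=0, ERR=34
(0,1): OLD=815/8 → NEW=0, ERR=815/8
(0,2): OLD=21577/128 → NEW=255, ERR=-11063/128
(0,3): OLD=215423/2048 → NEW=0, ERR=215423/2048
(0,4): OLD=7733881/32768 → NEW=255, ERR=-621959/32768
(0,5): OLD=108892495/524288 → NEW=255, ERR=-24800945/524288
(1,0): OLD=9181/128 → NEW=0, ERR=9181/128
(1,1): OLD=138379/1024 → NEW=255, ERR=-122741/1024
(1,2): OLD=1692135/32768 → NEW=0, ERR=1692135/32768
(1,3): OLD=25100635/131072 → NEW=255, ERR=-8322725/131072
(1,4): OLD=1233067697/8388608 → NEW=255, ERR=-906027343/8388608
(1,5): OLD=20505540743/134217728 → NEW=255, ERR=-13719979897/134217728
(2,0): OLD=687145/16384 → NEW=0, ERR=687145/16384
(2,1): OLD=37778387/524288 → NEW=0, ERR=37778387/524288
(2,2): OLD=1268902201/8388608 → NEW=255, ERR=-870192839/8388608
(2,3): OLD=3808373425/67108864 → NEW=0, ERR=3808373425/67108864
(2,4): OLD=337027039891/2147483648 → NEW=255, ERR=-210581290349/2147483648
(2,5): OLD=4652452801845/34359738368 → NEW=255, ERR=-4109280481995/34359738368
(3,0): OLD=516879641/8388608 → NEW=0, ERR=516879641/8388608
(3,1): OLD=7962196389/67108864 → NEW=0, ERR=7962196389/67108864
(3,2): OLD=76576265983/536870912 → NEW=255, ERR=-60325816577/536870912
(3,3): OLD=3357103354685/34359738368 → NEW=0, ERR=3357103354685/34359738368
(3,4): OLD=48715167878941/274877906944 → NEW=255, ERR=-21378698391779/274877906944
(3,5): OLD=661778091344787/4398046511104 → NEW=255, ERR=-459723768986733/4398046511104
Output grid:
  Row 0: ..#.##  (3 black, running=3)
  Row 1: .#.###  (2 black, running=5)
  Row 2: ..#.##  (3 black, running=8)
  Row 3: ..#.##  (3 black, running=11)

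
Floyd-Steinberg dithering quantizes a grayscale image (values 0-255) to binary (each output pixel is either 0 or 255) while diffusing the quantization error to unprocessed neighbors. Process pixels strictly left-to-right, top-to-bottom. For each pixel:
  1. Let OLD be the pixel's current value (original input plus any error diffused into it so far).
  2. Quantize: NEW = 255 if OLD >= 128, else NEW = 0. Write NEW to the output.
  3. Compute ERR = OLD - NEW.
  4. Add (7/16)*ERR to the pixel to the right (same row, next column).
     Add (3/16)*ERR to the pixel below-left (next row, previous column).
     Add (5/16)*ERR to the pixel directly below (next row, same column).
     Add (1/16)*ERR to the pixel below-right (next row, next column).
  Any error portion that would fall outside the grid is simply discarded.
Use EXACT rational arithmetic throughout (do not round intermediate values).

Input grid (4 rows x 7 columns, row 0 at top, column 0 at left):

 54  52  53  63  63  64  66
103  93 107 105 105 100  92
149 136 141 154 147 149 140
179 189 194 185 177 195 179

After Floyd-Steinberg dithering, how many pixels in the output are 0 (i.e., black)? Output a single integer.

(0,0): OLD=54 → NEW=0, ERR=54
(0,1): OLD=605/8 → NEW=0, ERR=605/8
(0,2): OLD=11019/128 → NEW=0, ERR=11019/128
(0,3): OLD=206157/2048 → NEW=0, ERR=206157/2048
(0,4): OLD=3507483/32768 → NEW=0, ERR=3507483/32768
(0,5): OLD=58106813/524288 → NEW=0, ERR=58106813/524288
(0,6): OLD=960395819/8388608 → NEW=0, ERR=960395819/8388608
(1,0): OLD=17159/128 → NEW=255, ERR=-15481/128
(1,1): OLD=85233/1024 → NEW=0, ERR=85233/1024
(1,2): OLD=6354309/32768 → NEW=255, ERR=-2001531/32768
(1,3): OLD=17718849/131072 → NEW=255, ERR=-15704511/131072
(1,4): OLD=948772803/8388608 → NEW=0, ERR=948772803/8388608
(1,5): OLD=14245415283/67108864 → NEW=255, ERR=-2867345037/67108864
(1,6): OLD=124566337373/1073741824 → NEW=0, ERR=124566337373/1073741824
(2,0): OLD=2077675/16384 → NEW=0, ERR=2077675/16384
(2,1): OLD=104060169/524288 → NEW=255, ERR=-29633271/524288
(2,2): OLD=670423515/8388608 → NEW=0, ERR=670423515/8388608
(2,3): OLD=11335488835/67108864 → NEW=255, ERR=-5777271485/67108864
(2,4): OLD=69353657555/536870912 → NEW=255, ERR=-67548425005/536870912
(2,5): OLD=1879876886289/17179869184 → NEW=0, ERR=1879876886289/17179869184
(2,6): OLD=60873311836551/274877906944 → NEW=255, ERR=-9220554434169/274877906944
(3,0): OLD=1745089019/8388608 → NEW=255, ERR=-394006021/8388608
(3,1): OLD=11656743455/67108864 → NEW=255, ERR=-5456016865/67108864
(3,2): OLD=87902931629/536870912 → NEW=255, ERR=-48999150931/536870912
(3,3): OLD=213828703387/2147483648 → NEW=0, ERR=213828703387/2147483648
(3,4): OLD=53980698076667/274877906944 → NEW=255, ERR=-16113168194053/274877906944
(3,5): OLD=416485293152481/2199023255552 → NEW=255, ERR=-144265637013279/2199023255552
(3,6): OLD=5159945208886207/35184372088832 → NEW=255, ERR=-3812069673765953/35184372088832
Output grid:
  Row 0: .......  (7 black, running=7)
  Row 1: #.##.#.  (3 black, running=10)
  Row 2: .#.##.#  (3 black, running=13)
  Row 3: ###.###  (1 black, running=14)

Answer: 14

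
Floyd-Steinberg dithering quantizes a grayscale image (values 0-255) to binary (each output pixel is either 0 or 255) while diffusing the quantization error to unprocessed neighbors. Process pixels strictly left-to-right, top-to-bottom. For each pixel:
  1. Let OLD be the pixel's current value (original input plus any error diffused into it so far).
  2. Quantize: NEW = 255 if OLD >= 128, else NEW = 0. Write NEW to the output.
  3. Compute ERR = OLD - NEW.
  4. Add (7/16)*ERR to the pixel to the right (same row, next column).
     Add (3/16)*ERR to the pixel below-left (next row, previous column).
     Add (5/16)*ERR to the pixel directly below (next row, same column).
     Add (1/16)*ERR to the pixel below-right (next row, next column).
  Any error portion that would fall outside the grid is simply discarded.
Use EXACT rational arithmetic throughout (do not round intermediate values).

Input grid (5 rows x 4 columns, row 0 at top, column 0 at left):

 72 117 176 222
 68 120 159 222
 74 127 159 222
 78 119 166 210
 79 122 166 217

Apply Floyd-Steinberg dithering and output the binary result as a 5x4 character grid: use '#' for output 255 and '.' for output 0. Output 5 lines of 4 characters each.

(0,0): OLD=72 → NEW=0, ERR=72
(0,1): OLD=297/2 → NEW=255, ERR=-213/2
(0,2): OLD=4141/32 → NEW=255, ERR=-4019/32
(0,3): OLD=85531/512 → NEW=255, ERR=-45029/512
(1,0): OLD=2257/32 → NEW=0, ERR=2257/32
(1,1): OLD=25223/256 → NEW=0, ERR=25223/256
(1,2): OLD=1144515/8192 → NEW=255, ERR=-944445/8192
(1,3): OLD=17855685/131072 → NEW=255, ERR=-15567675/131072
(2,0): OLD=469053/4096 → NEW=0, ERR=469053/4096
(2,1): OLD=24993023/131072 → NEW=255, ERR=-8430337/131072
(2,2): OLD=20636295/262144 → NEW=0, ERR=20636295/262144
(2,3): OLD=889690563/4194304 → NEW=255, ERR=-179856957/4194304
(3,0): OLD=213335325/2097152 → NEW=0, ERR=213335325/2097152
(3,1): OLD=5547323939/33554432 → NEW=255, ERR=-3009056221/33554432
(3,2): OLD=74789673405/536870912 → NEW=255, ERR=-62112409155/536870912
(3,3): OLD=1296254079915/8589934592 → NEW=255, ERR=-894179241045/8589934592
(4,0): OLD=50452459385/536870912 → NEW=0, ERR=50452459385/536870912
(4,1): OLD=514345676987/4294967296 → NEW=0, ERR=514345676987/4294967296
(4,2): OLD=21593856906059/137438953472 → NEW=255, ERR=-13453076229301/137438953472
(4,3): OLD=295581396822397/2199023255552 → NEW=255, ERR=-265169533343363/2199023255552
Row 0: .###
Row 1: ..##
Row 2: .#.#
Row 3: .###
Row 4: ..##

Answer: .###
..##
.#.#
.###
..##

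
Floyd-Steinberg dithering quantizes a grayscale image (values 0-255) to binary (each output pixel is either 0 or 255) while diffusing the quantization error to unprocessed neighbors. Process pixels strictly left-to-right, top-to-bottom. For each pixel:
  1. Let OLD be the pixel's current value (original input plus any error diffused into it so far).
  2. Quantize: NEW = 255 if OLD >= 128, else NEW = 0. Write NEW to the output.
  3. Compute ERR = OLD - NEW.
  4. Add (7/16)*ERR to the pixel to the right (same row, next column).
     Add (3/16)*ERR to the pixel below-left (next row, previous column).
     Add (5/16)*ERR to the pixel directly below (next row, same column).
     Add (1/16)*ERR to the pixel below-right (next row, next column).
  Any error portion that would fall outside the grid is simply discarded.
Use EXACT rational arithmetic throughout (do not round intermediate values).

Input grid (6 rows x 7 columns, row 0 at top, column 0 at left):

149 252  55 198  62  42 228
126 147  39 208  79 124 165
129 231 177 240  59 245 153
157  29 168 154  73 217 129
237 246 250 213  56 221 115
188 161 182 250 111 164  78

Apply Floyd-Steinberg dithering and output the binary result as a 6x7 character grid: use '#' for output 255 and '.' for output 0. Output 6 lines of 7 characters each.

Answer: ##.#..#
.#.#.##
##.#.#.
..##.##
####.#.
##.##.#

Derivation:
(0,0): OLD=149 → NEW=255, ERR=-106
(0,1): OLD=1645/8 → NEW=255, ERR=-395/8
(0,2): OLD=4275/128 → NEW=0, ERR=4275/128
(0,3): OLD=435429/2048 → NEW=255, ERR=-86811/2048
(0,4): OLD=1423939/32768 → NEW=0, ERR=1423939/32768
(0,5): OLD=31987669/524288 → NEW=0, ERR=31987669/524288
(0,6): OLD=2136516307/8388608 → NEW=255, ERR=-2578733/8388608
(1,0): OLD=10703/128 → NEW=0, ERR=10703/128
(1,1): OLD=171817/1024 → NEW=255, ERR=-89303/1024
(1,2): OLD=8157/32768 → NEW=0, ERR=8157/32768
(1,3): OLD=26882585/131072 → NEW=255, ERR=-6540775/131072
(1,4): OLD=667212843/8388608 → NEW=0, ERR=667212843/8388608
(1,5): OLD=12114646939/67108864 → NEW=255, ERR=-4998113381/67108864
(1,6): OLD=146171879605/1073741824 → NEW=255, ERR=-127632285515/1073741824
(2,0): OLD=2273747/16384 → NEW=255, ERR=-1904173/16384
(2,1): OLD=82928065/524288 → NEW=255, ERR=-50765375/524288
(2,2): OLD=1005866115/8388608 → NEW=0, ERR=1005866115/8388608
(2,3): OLD=19581998123/67108864 → NEW=255, ERR=2469237803/67108864
(2,4): OLD=44490364507/536870912 → NEW=0, ERR=44490364507/536870912
(2,5): OLD=4134590370057/17179869184 → NEW=255, ERR=-246276271863/17179869184
(2,6): OLD=28842285992655/274877906944 → NEW=0, ERR=28842285992655/274877906944
(3,0): OLD=860047651/8388608 → NEW=0, ERR=860047651/8388608
(3,1): OLD=3947039719/67108864 → NEW=0, ERR=3947039719/67108864
(3,2): OLD=124581147237/536870912 → NEW=255, ERR=-12320935323/536870912
(3,3): OLD=383304854227/2147483648 → NEW=255, ERR=-164303476013/2147483648
(3,4): OLD=17876846933283/274877906944 → NEW=0, ERR=17876846933283/274877906944
(3,5): OLD=584558922149529/2199023255552 → NEW=255, ERR=23807991983769/2199023255552
(3,6): OLD=5827608020253447/35184372088832 → NEW=255, ERR=-3144406862398713/35184372088832
(4,0): OLD=300719837485/1073741824 → NEW=255, ERR=26915672365/1073741824
(4,1): OLD=4766581190729/17179869184 → NEW=255, ERR=385714548809/17179869184
(4,2): OLD=66515287669735/274877906944 → NEW=255, ERR=-3578578600985/274877906944
(4,3): OLD=426950926962205/2199023255552 → NEW=255, ERR=-133800003203555/2199023255552
(4,4): OLD=825987954197511/17592186044416 → NEW=0, ERR=825987954197511/17592186044416
(4,5): OLD=130735426243840711/562949953421312 → NEW=255, ERR=-12816811878593849/562949953421312
(4,6): OLD=700652528101004961/9007199254740992 → NEW=0, ERR=700652528101004961/9007199254740992
(5,0): OLD=54987443941099/274877906944 → NEW=255, ERR=-15106422329621/274877906944
(5,1): OLD=314676186103801/2199023255552 → NEW=255, ERR=-246074744061959/2199023255552
(5,2): OLD=2092930410165599/17592186044416 → NEW=0, ERR=2092930410165599/17592186044416
(5,3): OLD=40958095876405243/140737488355328 → NEW=255, ERR=5070036345796603/140737488355328
(5,4): OLD=1201214971174265129/9007199254740992 → NEW=255, ERR=-1095620838784687831/9007199254740992
(5,5): OLD=8732531719756090393/72057594037927936 → NEW=0, ERR=8732531719756090393/72057594037927936
(5,6): OLD=177441148601206882647/1152921504606846976 → NEW=255, ERR=-116553835073539096233/1152921504606846976
Row 0: ##.#..#
Row 1: .#.#.##
Row 2: ##.#.#.
Row 3: ..##.##
Row 4: ####.#.
Row 5: ##.##.#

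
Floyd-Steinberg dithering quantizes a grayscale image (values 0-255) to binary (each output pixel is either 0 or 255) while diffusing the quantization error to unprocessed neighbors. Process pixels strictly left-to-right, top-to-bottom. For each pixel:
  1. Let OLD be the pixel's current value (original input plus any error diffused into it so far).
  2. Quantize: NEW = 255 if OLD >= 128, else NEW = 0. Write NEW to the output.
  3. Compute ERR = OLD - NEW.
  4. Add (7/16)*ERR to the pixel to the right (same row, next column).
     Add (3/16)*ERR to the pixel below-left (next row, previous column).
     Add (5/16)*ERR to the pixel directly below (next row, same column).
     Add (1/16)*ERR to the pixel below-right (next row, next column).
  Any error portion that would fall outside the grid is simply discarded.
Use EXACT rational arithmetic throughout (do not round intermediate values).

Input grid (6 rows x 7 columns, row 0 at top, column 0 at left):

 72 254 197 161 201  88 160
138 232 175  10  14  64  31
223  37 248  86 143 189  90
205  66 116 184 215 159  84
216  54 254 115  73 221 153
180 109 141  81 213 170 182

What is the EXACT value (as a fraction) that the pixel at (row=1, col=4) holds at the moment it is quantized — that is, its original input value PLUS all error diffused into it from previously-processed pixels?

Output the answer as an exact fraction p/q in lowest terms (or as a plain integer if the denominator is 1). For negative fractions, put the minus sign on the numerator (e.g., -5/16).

(0,0): OLD=72 → NEW=0, ERR=72
(0,1): OLD=571/2 → NEW=255, ERR=61/2
(0,2): OLD=6731/32 → NEW=255, ERR=-1429/32
(0,3): OLD=72429/512 → NEW=255, ERR=-58131/512
(0,4): OLD=1239675/8192 → NEW=255, ERR=-849285/8192
(0,5): OLD=5589341/131072 → NEW=0, ERR=5589341/131072
(0,6): OLD=374669707/2097152 → NEW=255, ERR=-160104053/2097152
(1,0): OLD=5319/32 → NEW=255, ERR=-2841/32
(1,1): OLD=50897/256 → NEW=255, ERR=-14383/256
(1,2): OLD=959141/8192 → NEW=0, ERR=959141/8192
(1,3): OLD=115137/32768 → NEW=0, ERR=115137/32768
(1,4): OLD=-33472349/2097152 → NEW=0, ERR=-33472349/2097152
Target (1,4): original=14, with diffused error = -33472349/2097152

Answer: -33472349/2097152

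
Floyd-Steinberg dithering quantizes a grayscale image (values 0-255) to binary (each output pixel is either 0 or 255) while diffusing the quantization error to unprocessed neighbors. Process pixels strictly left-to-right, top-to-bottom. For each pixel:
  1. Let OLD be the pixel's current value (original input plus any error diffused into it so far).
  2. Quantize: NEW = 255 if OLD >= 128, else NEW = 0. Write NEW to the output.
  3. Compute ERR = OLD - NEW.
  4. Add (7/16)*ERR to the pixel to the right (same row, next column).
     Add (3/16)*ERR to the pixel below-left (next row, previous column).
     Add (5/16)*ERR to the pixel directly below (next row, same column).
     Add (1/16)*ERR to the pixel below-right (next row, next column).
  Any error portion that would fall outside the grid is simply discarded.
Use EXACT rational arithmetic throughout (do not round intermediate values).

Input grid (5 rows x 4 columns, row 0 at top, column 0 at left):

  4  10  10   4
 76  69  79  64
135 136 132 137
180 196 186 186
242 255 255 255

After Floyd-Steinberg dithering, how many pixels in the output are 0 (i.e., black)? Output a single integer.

Answer: 9

Derivation:
(0,0): OLD=4 → NEW=0, ERR=4
(0,1): OLD=47/4 → NEW=0, ERR=47/4
(0,2): OLD=969/64 → NEW=0, ERR=969/64
(0,3): OLD=10879/1024 → NEW=0, ERR=10879/1024
(1,0): OLD=5085/64 → NEW=0, ERR=5085/64
(1,1): OLD=56587/512 → NEW=0, ERR=56587/512
(1,2): OLD=2208743/16384 → NEW=255, ERR=-1969177/16384
(1,3): OLD=4111361/262144 → NEW=0, ERR=4111361/262144
(2,0): OLD=1479081/8192 → NEW=255, ERR=-609879/8192
(2,1): OLD=31561427/262144 → NEW=0, ERR=31561427/262144
(2,2): OLD=82293823/524288 → NEW=255, ERR=-51399617/524288
(2,3): OLD=767541923/8388608 → NEW=0, ERR=767541923/8388608
(3,0): OLD=752078361/4194304 → NEW=255, ERR=-317469159/4194304
(3,1): OLD=11910118535/67108864 → NEW=255, ERR=-5202641785/67108864
(3,2): OLD=156902463353/1073741824 → NEW=255, ERR=-116901701767/1073741824
(3,3): OLD=2763104170959/17179869184 → NEW=255, ERR=-1617762470961/17179869184
(4,0): OLD=218840063333/1073741824 → NEW=255, ERR=-54964101787/1073741824
(4,1): OLD=1573964688303/8589934592 → NEW=255, ERR=-616468632657/8589934592
(4,2): OLD=45926005562319/274877906944 → NEW=255, ERR=-24167860708401/274877906944
(4,3): OLD=792979002043481/4398046511104 → NEW=255, ERR=-328522858288039/4398046511104
Output grid:
  Row 0: ....  (4 black, running=4)
  Row 1: ..#.  (3 black, running=7)
  Row 2: #.#.  (2 black, running=9)
  Row 3: ####  (0 black, running=9)
  Row 4: ####  (0 black, running=9)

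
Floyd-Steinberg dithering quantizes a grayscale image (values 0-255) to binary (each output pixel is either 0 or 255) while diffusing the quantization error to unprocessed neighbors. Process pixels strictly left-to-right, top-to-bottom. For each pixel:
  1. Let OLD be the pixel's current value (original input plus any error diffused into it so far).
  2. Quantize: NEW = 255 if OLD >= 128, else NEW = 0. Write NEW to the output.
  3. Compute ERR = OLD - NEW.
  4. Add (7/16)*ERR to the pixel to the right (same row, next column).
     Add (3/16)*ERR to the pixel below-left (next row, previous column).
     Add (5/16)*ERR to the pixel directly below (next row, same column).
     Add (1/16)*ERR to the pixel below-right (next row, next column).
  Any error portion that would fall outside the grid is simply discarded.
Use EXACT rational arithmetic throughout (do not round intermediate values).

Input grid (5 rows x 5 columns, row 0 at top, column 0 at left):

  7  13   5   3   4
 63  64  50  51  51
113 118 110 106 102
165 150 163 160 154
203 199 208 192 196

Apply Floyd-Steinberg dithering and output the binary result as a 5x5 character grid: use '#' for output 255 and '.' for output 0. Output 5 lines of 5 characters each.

Answer: .....
.....
##.#.
.##.#
#####

Derivation:
(0,0): OLD=7 → NEW=0, ERR=7
(0,1): OLD=257/16 → NEW=0, ERR=257/16
(0,2): OLD=3079/256 → NEW=0, ERR=3079/256
(0,3): OLD=33841/4096 → NEW=0, ERR=33841/4096
(0,4): OLD=499031/65536 → NEW=0, ERR=499031/65536
(1,0): OLD=17459/256 → NEW=0, ERR=17459/256
(1,1): OLD=207973/2048 → NEW=0, ERR=207973/2048
(1,2): OLD=6602057/65536 → NEW=0, ERR=6602057/65536
(1,3): OLD=26171093/262144 → NEW=0, ERR=26171093/262144
(1,4): OLD=409253599/4194304 → NEW=0, ERR=409253599/4194304
(2,0): OLD=5025063/32768 → NEW=255, ERR=-3330777/32768
(2,1): OLD=134652445/1048576 → NEW=255, ERR=-132734435/1048576
(2,2): OLD=1865052567/16777216 → NEW=0, ERR=1865052567/16777216
(2,3): OLD=56485445845/268435456 → NEW=255, ERR=-11965595435/268435456
(2,4): OLD=512087847059/4294967296 → NEW=0, ERR=512087847059/4294967296
(3,0): OLD=1837113015/16777216 → NEW=0, ERR=1837113015/16777216
(3,1): OLD=23198077291/134217728 → NEW=255, ERR=-11027443349/134217728
(3,2): OLD=625022866057/4294967296 → NEW=255, ERR=-470193794423/4294967296
(3,3): OLD=1095028635041/8589934592 → NEW=0, ERR=1095028635041/8589934592
(3,4): OLD=33568778696645/137438953472 → NEW=255, ERR=-1478154438715/137438953472
(4,0): OLD=476341371097/2147483648 → NEW=255, ERR=-71266959143/2147483648
(4,1): OLD=9972767055193/68719476736 → NEW=255, ERR=-7550699512487/68719476736
(4,2): OLD=158862654682455/1099511627776 → NEW=255, ERR=-121512810400425/1099511627776
(4,3): OLD=3072083056249689/17592186044416 → NEW=255, ERR=-1413924385076391/17592186044416
(4,4): OLD=46568224543540207/281474976710656 → NEW=255, ERR=-25207894517677073/281474976710656
Row 0: .....
Row 1: .....
Row 2: ##.#.
Row 3: .##.#
Row 4: #####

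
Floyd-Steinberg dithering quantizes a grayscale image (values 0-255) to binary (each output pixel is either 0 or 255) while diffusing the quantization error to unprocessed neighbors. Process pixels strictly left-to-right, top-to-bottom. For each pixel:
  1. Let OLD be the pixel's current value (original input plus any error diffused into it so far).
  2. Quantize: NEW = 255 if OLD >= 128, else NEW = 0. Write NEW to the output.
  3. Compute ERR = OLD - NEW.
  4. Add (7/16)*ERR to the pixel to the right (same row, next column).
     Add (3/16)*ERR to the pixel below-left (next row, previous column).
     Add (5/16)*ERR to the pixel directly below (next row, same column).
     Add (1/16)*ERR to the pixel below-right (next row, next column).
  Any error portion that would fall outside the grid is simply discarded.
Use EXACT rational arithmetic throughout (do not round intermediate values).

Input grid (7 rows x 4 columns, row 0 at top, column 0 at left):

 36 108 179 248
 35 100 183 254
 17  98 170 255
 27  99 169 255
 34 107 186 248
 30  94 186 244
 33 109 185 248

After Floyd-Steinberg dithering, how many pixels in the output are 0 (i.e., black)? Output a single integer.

Answer: 12

Derivation:
(0,0): OLD=36 → NEW=0, ERR=36
(0,1): OLD=495/4 → NEW=0, ERR=495/4
(0,2): OLD=14921/64 → NEW=255, ERR=-1399/64
(0,3): OLD=244159/1024 → NEW=255, ERR=-16961/1024
(1,0): OLD=4445/64 → NEW=0, ERR=4445/64
(1,1): OLD=85611/512 → NEW=255, ERR=-44949/512
(1,2): OLD=2332903/16384 → NEW=255, ERR=-1845017/16384
(1,3): OLD=51954433/262144 → NEW=255, ERR=-14892287/262144
(2,0): OLD=182217/8192 → NEW=0, ERR=182217/8192
(2,1): OLD=16652179/262144 → NEW=0, ERR=16652179/262144
(2,2): OLD=76788103/524288 → NEW=255, ERR=-56905337/524288
(2,3): OLD=1532794267/8388608 → NEW=255, ERR=-606300773/8388608
(3,0): OLD=192357465/4194304 → NEW=0, ERR=192357465/4194304
(3,1): OLD=8050021127/67108864 → NEW=0, ERR=8050021127/67108864
(3,2): OLD=191104839737/1073741824 → NEW=255, ERR=-82699325383/1073741824
(3,3): OLD=3297396739343/17179869184 → NEW=255, ERR=-1083469902577/17179869184
(4,0): OLD=76045882597/1073741824 → NEW=0, ERR=76045882597/1073741824
(4,1): OLD=1407857202959/8589934592 → NEW=255, ERR=-782576118001/8589934592
(4,2): OLD=32365674709711/274877906944 → NEW=0, ERR=32365674709711/274877906944
(4,3): OLD=1209426638217561/4398046511104 → NEW=255, ERR=87924777886041/4398046511104
(5,0): OLD=4817275554037/137438953472 → NEW=0, ERR=4817275554037/137438953472
(5,1): OLD=472210820994099/4398046511104 → NEW=0, ERR=472210820994099/4398046511104
(5,2): OLD=588950359438209/2199023255552 → NEW=255, ERR=28199429272449/2199023255552
(5,3): OLD=18522240273949883/70368744177664 → NEW=255, ERR=578210508645563/70368744177664
(6,0): OLD=4509565109491129/70368744177664 → NEW=0, ERR=4509565109491129/70368744177664
(6,1): OLD=197240501585633887/1125899906842624 → NEW=255, ERR=-89863974659235233/1125899906842624
(6,2): OLD=2924446515166466217/18014398509481984 → NEW=255, ERR=-1669225104751439703/18014398509481984
(6,3): OLD=60767676728030657439/288230376151711744 → NEW=255, ERR=-12731069190655837281/288230376151711744
Output grid:
  Row 0: ..##  (2 black, running=2)
  Row 1: .###  (1 black, running=3)
  Row 2: ..##  (2 black, running=5)
  Row 3: ..##  (2 black, running=7)
  Row 4: .#.#  (2 black, running=9)
  Row 5: ..##  (2 black, running=11)
  Row 6: .###  (1 black, running=12)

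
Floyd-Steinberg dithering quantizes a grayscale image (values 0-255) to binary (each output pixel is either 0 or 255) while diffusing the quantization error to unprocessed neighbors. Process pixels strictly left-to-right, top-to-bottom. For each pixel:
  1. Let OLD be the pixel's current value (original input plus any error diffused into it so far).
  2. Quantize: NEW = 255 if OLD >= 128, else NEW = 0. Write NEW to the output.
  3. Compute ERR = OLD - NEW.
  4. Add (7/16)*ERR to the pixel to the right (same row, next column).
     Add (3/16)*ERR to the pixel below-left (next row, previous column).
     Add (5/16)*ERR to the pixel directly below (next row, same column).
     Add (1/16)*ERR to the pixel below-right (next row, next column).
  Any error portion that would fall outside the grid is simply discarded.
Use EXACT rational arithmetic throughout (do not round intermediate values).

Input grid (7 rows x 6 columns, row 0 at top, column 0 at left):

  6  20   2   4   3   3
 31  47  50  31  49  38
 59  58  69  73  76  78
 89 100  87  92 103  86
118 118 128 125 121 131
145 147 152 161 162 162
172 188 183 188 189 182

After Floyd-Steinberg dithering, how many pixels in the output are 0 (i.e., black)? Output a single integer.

Answer: 26

Derivation:
(0,0): OLD=6 → NEW=0, ERR=6
(0,1): OLD=181/8 → NEW=0, ERR=181/8
(0,2): OLD=1523/128 → NEW=0, ERR=1523/128
(0,3): OLD=18853/2048 → NEW=0, ERR=18853/2048
(0,4): OLD=230275/32768 → NEW=0, ERR=230275/32768
(0,5): OLD=3184789/524288 → NEW=0, ERR=3184789/524288
(1,0): OLD=4751/128 → NEW=0, ERR=4751/128
(1,1): OLD=74665/1024 → NEW=0, ERR=74665/1024
(1,2): OLD=2908445/32768 → NEW=0, ERR=2908445/32768
(1,3): OLD=9800249/131072 → NEW=0, ERR=9800249/131072
(1,4): OLD=718251499/8388608 → NEW=0, ERR=718251499/8388608
(1,5): OLD=10441767677/134217728 → NEW=0, ERR=10441767677/134217728
(2,0): OLD=1380691/16384 → NEW=0, ERR=1380691/16384
(2,1): OLD=71626369/524288 → NEW=255, ERR=-62067071/524288
(2,2): OLD=532851523/8388608 → NEW=0, ERR=532851523/8388608
(2,3): OLD=9781625451/67108864 → NEW=255, ERR=-7331134869/67108864
(2,4): OLD=159393747009/2147483648 → NEW=0, ERR=159393747009/2147483648
(2,5): OLD=4815029619671/34359738368 → NEW=255, ERR=-3946703664169/34359738368
(3,0): OLD=781295459/8388608 → NEW=0, ERR=781295459/8388608
(3,1): OLD=8115471847/67108864 → NEW=0, ERR=8115471847/67108864
(3,2): OLD=70799956421/536870912 → NEW=255, ERR=-66102126139/536870912
(3,3): OLD=751846049839/34359738368 → NEW=0, ERR=751846049839/34359738368
(3,4): OLD=29522809447311/274877906944 → NEW=0, ERR=29522809447311/274877906944
(3,5): OLD=447425919136513/4398046511104 → NEW=0, ERR=447425919136513/4398046511104
(4,0): OLD=182299769133/1073741824 → NEW=255, ERR=-91504395987/1073741824
(4,1): OLD=1739324601481/17179869184 → NEW=0, ERR=1739324601481/17179869184
(4,2): OLD=79977267969099/549755813888 → NEW=255, ERR=-60210464572341/549755813888
(4,3): OLD=847634339274263/8796093022208 → NEW=0, ERR=847634339274263/8796093022208
(4,4): OLD=30563354081062151/140737488355328 → NEW=255, ERR=-5324705449546489/140737488355328
(4,5): OLD=344416662944807377/2251799813685248 → NEW=255, ERR=-229792289544930863/2251799813685248
(5,0): OLD=37754918632363/274877906944 → NEW=255, ERR=-32338947638357/274877906944
(5,1): OLD=891090699102171/8796093022208 → NEW=0, ERR=891090699102171/8796093022208
(5,2): OLD=13123166585859417/70368744177664 → NEW=255, ERR=-4820863179444903/70368744177664
(5,3): OLD=331470437353878563/2251799813685248 → NEW=255, ERR=-242738515135859677/2251799813685248
(5,4): OLD=404892074672105587/4503599627370496 → NEW=0, ERR=404892074672105587/4503599627370496
(5,5): OLD=12039261287014268463/72057594037927936 → NEW=255, ERR=-6335425192657355217/72057594037927936
(6,0): OLD=21705888472285809/140737488355328 → NEW=255, ERR=-14182171058322831/140737488355328
(6,1): OLD=349867703225232285/2251799813685248 → NEW=255, ERR=-224341249264505955/2251799813685248
(6,2): OLD=937861668617564181/9007199254740992 → NEW=0, ERR=937861668617564181/9007199254740992
(6,3): OLD=30616198696930345601/144115188075855872 → NEW=255, ERR=-6133174262412901759/144115188075855872
(6,4): OLD=404107024727395587905/2305843009213693952 → NEW=255, ERR=-183882942622096369855/2305843009213693952
(6,5): OLD=4621070955882543425063/36893488147419103232 → NEW=0, ERR=4621070955882543425063/36893488147419103232
Output grid:
  Row 0: ......  (6 black, running=6)
  Row 1: ......  (6 black, running=12)
  Row 2: .#.#.#  (3 black, running=15)
  Row 3: ..#...  (5 black, running=20)
  Row 4: #.#.##  (2 black, running=22)
  Row 5: #.##.#  (2 black, running=24)
  Row 6: ##.##.  (2 black, running=26)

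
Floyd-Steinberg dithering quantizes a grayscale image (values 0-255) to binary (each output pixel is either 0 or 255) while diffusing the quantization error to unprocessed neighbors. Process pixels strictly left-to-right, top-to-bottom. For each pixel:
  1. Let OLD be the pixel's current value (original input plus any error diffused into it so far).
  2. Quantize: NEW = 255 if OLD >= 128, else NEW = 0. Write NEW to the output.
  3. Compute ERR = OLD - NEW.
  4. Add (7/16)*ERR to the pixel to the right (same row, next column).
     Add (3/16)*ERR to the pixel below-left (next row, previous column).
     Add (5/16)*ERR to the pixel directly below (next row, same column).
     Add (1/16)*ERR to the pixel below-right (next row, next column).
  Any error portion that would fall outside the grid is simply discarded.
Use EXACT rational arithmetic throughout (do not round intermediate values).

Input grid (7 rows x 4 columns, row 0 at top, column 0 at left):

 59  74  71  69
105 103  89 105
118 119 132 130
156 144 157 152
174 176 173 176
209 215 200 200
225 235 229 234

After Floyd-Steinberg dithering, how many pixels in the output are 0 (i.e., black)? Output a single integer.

Answer: 10

Derivation:
(0,0): OLD=59 → NEW=0, ERR=59
(0,1): OLD=1597/16 → NEW=0, ERR=1597/16
(0,2): OLD=29355/256 → NEW=0, ERR=29355/256
(0,3): OLD=488109/4096 → NEW=0, ERR=488109/4096
(1,0): OLD=36391/256 → NEW=255, ERR=-28889/256
(1,1): OLD=225297/2048 → NEW=0, ERR=225297/2048
(1,2): OLD=13208421/65536 → NEW=255, ERR=-3503259/65536
(1,3): OLD=132141267/1048576 → NEW=0, ERR=132141267/1048576
(2,0): OLD=3386955/32768 → NEW=0, ERR=3386955/32768
(2,1): OLD=190340073/1048576 → NEW=255, ERR=-77046807/1048576
(2,2): OLD=238347501/2097152 → NEW=0, ERR=238347501/2097152
(2,3): OLD=7239817049/33554432 → NEW=255, ERR=-1316563111/33554432
(3,0): OLD=2928018075/16777216 → NEW=255, ERR=-1350172005/16777216
(3,1): OLD=30494218053/268435456 → NEW=0, ERR=30494218053/268435456
(3,2): OLD=988990295227/4294967296 → NEW=255, ERR=-106226365253/4294967296
(3,3): OLD=9347311198109/68719476736 → NEW=255, ERR=-8176155369571/68719476736
(4,0): OLD=730793203263/4294967296 → NEW=255, ERR=-364423457217/4294967296
(4,1): OLD=5659439010109/34359738368 → NEW=255, ERR=-3102294273731/34359738368
(4,2): OLD=121563336265629/1099511627776 → NEW=0, ERR=121563336265629/1099511627776
(4,3): OLD=3265881718606171/17592186044416 → NEW=255, ERR=-1220125722719909/17592186044416
(5,0): OLD=91015143992719/549755813888 → NEW=255, ERR=-49172588548721/549755813888
(5,1): OLD=2868934279819721/17592186044416 → NEW=255, ERR=-1617073161506359/17592186044416
(5,2): OLD=1545368696141469/8796093022208 → NEW=255, ERR=-697635024521571/8796093022208
(5,3): OLD=42372489765479725/281474976710656 → NEW=255, ERR=-29403629295737555/281474976710656
(6,0): OLD=50613036107583163/281474976710656 → NEW=255, ERR=-21163082953634117/281474976710656
(6,1): OLD=688689151145103053/4503599627370496 → NEW=255, ERR=-459728753834373427/4503599627370496
(6,2): OLD=9671797159528631051/72057594037927936 → NEW=255, ERR=-8702889320142992629/72057594037927936
(6,3): OLD=165511735217576463949/1152921504606846976 → NEW=255, ERR=-128483248457169514931/1152921504606846976
Output grid:
  Row 0: ....  (4 black, running=4)
  Row 1: #.#.  (2 black, running=6)
  Row 2: .#.#  (2 black, running=8)
  Row 3: #.##  (1 black, running=9)
  Row 4: ##.#  (1 black, running=10)
  Row 5: ####  (0 black, running=10)
  Row 6: ####  (0 black, running=10)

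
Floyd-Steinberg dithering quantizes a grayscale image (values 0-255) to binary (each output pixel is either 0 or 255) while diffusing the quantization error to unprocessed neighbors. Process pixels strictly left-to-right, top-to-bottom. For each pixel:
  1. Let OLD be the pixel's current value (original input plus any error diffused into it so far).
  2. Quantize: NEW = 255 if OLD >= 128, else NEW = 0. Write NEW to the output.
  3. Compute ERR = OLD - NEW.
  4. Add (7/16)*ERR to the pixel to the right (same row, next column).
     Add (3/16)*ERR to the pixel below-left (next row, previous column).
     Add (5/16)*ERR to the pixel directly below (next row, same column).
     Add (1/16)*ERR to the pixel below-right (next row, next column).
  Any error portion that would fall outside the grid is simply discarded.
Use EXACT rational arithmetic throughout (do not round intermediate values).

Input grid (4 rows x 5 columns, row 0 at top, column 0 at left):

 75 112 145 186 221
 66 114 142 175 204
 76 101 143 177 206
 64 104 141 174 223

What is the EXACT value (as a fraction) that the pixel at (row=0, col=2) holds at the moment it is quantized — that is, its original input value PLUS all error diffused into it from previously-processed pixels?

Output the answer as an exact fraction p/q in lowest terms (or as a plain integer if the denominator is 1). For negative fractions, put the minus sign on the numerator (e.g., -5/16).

(0,0): OLD=75 → NEW=0, ERR=75
(0,1): OLD=2317/16 → NEW=255, ERR=-1763/16
(0,2): OLD=24779/256 → NEW=0, ERR=24779/256
Target (0,2): original=145, with diffused error = 24779/256

Answer: 24779/256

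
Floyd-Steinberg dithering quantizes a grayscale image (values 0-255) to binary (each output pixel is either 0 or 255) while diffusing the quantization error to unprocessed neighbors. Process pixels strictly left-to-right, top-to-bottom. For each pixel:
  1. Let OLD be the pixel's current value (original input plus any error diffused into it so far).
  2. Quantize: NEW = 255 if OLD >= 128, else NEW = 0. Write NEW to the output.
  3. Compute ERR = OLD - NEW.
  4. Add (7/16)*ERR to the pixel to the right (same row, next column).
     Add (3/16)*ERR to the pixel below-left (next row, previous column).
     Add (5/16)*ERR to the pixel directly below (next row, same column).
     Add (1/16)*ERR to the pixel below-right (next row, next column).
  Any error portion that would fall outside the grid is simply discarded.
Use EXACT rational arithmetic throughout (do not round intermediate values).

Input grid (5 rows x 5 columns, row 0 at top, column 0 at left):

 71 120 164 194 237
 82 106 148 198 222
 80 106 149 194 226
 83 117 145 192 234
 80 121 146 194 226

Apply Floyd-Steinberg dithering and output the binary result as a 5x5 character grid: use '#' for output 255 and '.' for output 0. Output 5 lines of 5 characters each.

(0,0): OLD=71 → NEW=0, ERR=71
(0,1): OLD=2417/16 → NEW=255, ERR=-1663/16
(0,2): OLD=30343/256 → NEW=0, ERR=30343/256
(0,3): OLD=1007025/4096 → NEW=255, ERR=-37455/4096
(0,4): OLD=15269847/65536 → NEW=255, ERR=-1441833/65536
(1,0): OLD=21683/256 → NEW=0, ERR=21683/256
(1,1): OLD=281061/2048 → NEW=255, ERR=-241179/2048
(1,2): OLD=8212169/65536 → NEW=0, ERR=8212169/65536
(1,3): OLD=66387285/262144 → NEW=255, ERR=-459435/262144
(1,4): OLD=896685663/4194304 → NEW=255, ERR=-172861857/4194304
(2,0): OLD=2765223/32768 → NEW=0, ERR=2765223/32768
(2,1): OLD=141460893/1048576 → NEW=255, ERR=-125925987/1048576
(2,2): OLD=2146299927/16777216 → NEW=0, ERR=2146299927/16777216
(2,3): OLD=66981531733/268435456 → NEW=255, ERR=-1469509547/268435456
(2,4): OLD=904589786387/4294967296 → NEW=255, ERR=-190626874093/4294967296
(3,0): OLD=1457166647/16777216 → NEW=0, ERR=1457166647/16777216
(3,1): OLD=19693864939/134217728 → NEW=255, ERR=-14531655701/134217728
(3,2): OLD=554385490953/4294967296 → NEW=255, ERR=-540831169527/4294967296
(3,3): OLD=1158541592737/8589934592 → NEW=255, ERR=-1031891728223/8589934592
(3,4): OLD=22984179968453/137438953472 → NEW=255, ERR=-12062753166907/137438953472
(4,0): OLD=186490390617/2147483648 → NEW=0, ERR=186490390617/2147483648
(4,1): OLD=7351398394585/68719476736 → NEW=0, ERR=7351398394585/68719476736
(4,2): OLD=136516383658967/1099511627776 → NEW=0, ERR=136516383658967/1099511627776
(4,3): OLD=3280129216762073/17592186044416 → NEW=255, ERR=-1205878224564007/17592186044416
(4,4): OLD=45338720878439023/281474976710656 → NEW=255, ERR=-26437398182778257/281474976710656
Row 0: .#.##
Row 1: .#.##
Row 2: .#.##
Row 3: .####
Row 4: ...##

Answer: .#.##
.#.##
.#.##
.####
...##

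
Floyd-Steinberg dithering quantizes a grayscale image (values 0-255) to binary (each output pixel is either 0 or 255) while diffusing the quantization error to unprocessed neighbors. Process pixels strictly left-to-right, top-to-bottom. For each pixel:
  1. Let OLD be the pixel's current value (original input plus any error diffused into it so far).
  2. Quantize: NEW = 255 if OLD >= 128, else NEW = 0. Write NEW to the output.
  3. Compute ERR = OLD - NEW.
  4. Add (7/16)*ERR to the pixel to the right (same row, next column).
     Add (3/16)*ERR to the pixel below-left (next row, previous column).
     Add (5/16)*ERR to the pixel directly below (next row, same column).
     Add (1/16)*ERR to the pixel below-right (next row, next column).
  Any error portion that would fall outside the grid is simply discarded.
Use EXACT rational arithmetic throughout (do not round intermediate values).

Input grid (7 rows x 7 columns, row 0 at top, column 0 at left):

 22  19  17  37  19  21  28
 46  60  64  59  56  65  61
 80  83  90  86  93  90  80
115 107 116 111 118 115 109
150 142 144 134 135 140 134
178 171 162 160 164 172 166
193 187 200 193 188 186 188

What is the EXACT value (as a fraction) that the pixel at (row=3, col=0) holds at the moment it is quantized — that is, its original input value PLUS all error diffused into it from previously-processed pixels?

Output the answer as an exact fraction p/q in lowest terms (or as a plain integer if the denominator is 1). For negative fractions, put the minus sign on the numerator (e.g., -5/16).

(0,0): OLD=22 → NEW=0, ERR=22
(0,1): OLD=229/8 → NEW=0, ERR=229/8
(0,2): OLD=3779/128 → NEW=0, ERR=3779/128
(0,3): OLD=102229/2048 → NEW=0, ERR=102229/2048
(0,4): OLD=1338195/32768 → NEW=0, ERR=1338195/32768
(0,5): OLD=20377413/524288 → NEW=0, ERR=20377413/524288
(0,6): OLD=377522915/8388608 → NEW=0, ERR=377522915/8388608
(1,0): OLD=7455/128 → NEW=0, ERR=7455/128
(1,1): OLD=103769/1024 → NEW=0, ERR=103769/1024
(1,2): OLD=4217549/32768 → NEW=255, ERR=-4138291/32768
(1,3): OLD=3781321/131072 → NEW=0, ERR=3781321/131072
(1,4): OLD=769997499/8388608 → NEW=0, ERR=769997499/8388608
(1,5): OLD=8609737259/67108864 → NEW=255, ERR=-8503023061/67108864
(1,6): OLD=23686315301/1073741824 → NEW=0, ERR=23686315301/1073741824
(2,0): OLD=1920227/16384 → NEW=0, ERR=1920227/16384
(2,1): OLD=76495729/524288 → NEW=255, ERR=-57197711/524288
(2,2): OLD=122033043/8388608 → NEW=0, ERR=122033043/8388608
(2,3): OLD=7428784315/67108864 → NEW=0, ERR=7428784315/67108864
(2,4): OLD=79543173483/536870912 → NEW=255, ERR=-57358909077/536870912
(2,5): OLD=232540280377/17179869184 → NEW=0, ERR=232540280377/17179869184
(2,6): OLD=23336145838623/274877906944 → NEW=0, ERR=23336145838623/274877906944
(3,0): OLD=1100333107/8388608 → NEW=255, ERR=-1038761933/8388608
Target (3,0): original=115, with diffused error = 1100333107/8388608

Answer: 1100333107/8388608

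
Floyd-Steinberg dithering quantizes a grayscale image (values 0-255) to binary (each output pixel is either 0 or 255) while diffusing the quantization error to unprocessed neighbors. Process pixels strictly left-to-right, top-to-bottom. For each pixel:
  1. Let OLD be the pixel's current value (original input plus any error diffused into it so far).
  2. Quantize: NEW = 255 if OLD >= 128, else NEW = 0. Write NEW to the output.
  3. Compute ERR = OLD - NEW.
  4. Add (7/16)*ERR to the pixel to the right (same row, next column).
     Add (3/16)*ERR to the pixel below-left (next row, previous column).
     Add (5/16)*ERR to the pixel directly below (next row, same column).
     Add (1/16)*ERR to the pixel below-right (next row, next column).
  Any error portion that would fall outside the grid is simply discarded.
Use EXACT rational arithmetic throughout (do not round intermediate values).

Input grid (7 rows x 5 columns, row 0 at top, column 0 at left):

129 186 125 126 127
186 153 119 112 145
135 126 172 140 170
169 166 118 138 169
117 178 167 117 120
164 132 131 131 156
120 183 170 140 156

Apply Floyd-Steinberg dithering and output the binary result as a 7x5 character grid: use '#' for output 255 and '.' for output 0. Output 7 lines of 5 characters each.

(0,0): OLD=129 → NEW=255, ERR=-126
(0,1): OLD=1047/8 → NEW=255, ERR=-993/8
(0,2): OLD=9049/128 → NEW=0, ERR=9049/128
(0,3): OLD=321391/2048 → NEW=255, ERR=-200849/2048
(0,4): OLD=2755593/32768 → NEW=0, ERR=2755593/32768
(1,0): OLD=15789/128 → NEW=0, ERR=15789/128
(1,1): OLD=177723/1024 → NEW=255, ERR=-83397/1024
(1,2): OLD=2598999/32768 → NEW=0, ERR=2598999/32768
(1,3): OLD=17857163/131072 → NEW=255, ERR=-15566197/131072
(1,4): OLD=237381185/2097152 → NEW=0, ERR=237381185/2097152
(2,0): OLD=2593209/16384 → NEW=255, ERR=-1584711/16384
(2,1): OLD=42369795/524288 → NEW=0, ERR=42369795/524288
(2,2): OLD=1717855433/8388608 → NEW=255, ERR=-421239607/8388608
(2,3): OLD=14374539595/134217728 → NEW=0, ERR=14374539595/134217728
(2,4): OLD=525716190797/2147483648 → NEW=255, ERR=-21892139443/2147483648
(3,0): OLD=1291230377/8388608 → NEW=255, ERR=-847864663/8388608
(3,1): OLD=8829791477/67108864 → NEW=255, ERR=-8282968843/67108864
(3,2): OLD=157712624407/2147483648 → NEW=0, ERR=157712624407/2147483648
(3,3): OLD=852760209439/4294967296 → NEW=255, ERR=-242456451041/4294967296
(3,4): OLD=10157460283707/68719476736 → NEW=255, ERR=-7366006283973/68719476736
(4,0): OLD=66864300359/1073741824 → NEW=0, ERR=66864300359/1073741824
(4,1): OLD=5982943139143/34359738368 → NEW=255, ERR=-2778790144697/34359738368
(4,2): OLD=74914864986377/549755813888 → NEW=255, ERR=-65272867555063/549755813888
(4,3): OLD=280650963079495/8796093022208 → NEW=0, ERR=280650963079495/8796093022208
(4,4): OLD=13642260510721137/140737488355328 → NEW=0, ERR=13642260510721137/140737488355328
(5,0): OLD=92521871100981/549755813888 → NEW=255, ERR=-47665861440459/549755813888
(5,1): OLD=221767978195551/4398046511104 → NEW=0, ERR=221767978195551/4398046511104
(5,2): OLD=16450115877076695/140737488355328 → NEW=0, ERR=16450115877076695/140737488355328
(5,3): OLD=114201397804182809/562949953421312 → NEW=255, ERR=-29350840318251751/562949953421312
(5,4): OLD=1490474073363342915/9007199254740992 → NEW=255, ERR=-806361736595610045/9007199254740992
(6,0): OLD=7202918778287973/70368744177664 → NEW=0, ERR=7202918778287973/70368744177664
(6,1): OLD=585550992414192747/2251799813685248 → NEW=255, ERR=11342039924454507/2251799813685248
(6,2): OLD=7281634163878292809/36028797018963968 → NEW=255, ERR=-1905709075957519031/36028797018963968
(6,3): OLD=52507161714320408163/576460752303423488 → NEW=0, ERR=52507161714320408163/576460752303423488
(6,4): OLD=1518305153553102875765/9223372036854775808 → NEW=255, ERR=-833654715844864955275/9223372036854775808
Row 0: ##.#.
Row 1: .#.#.
Row 2: #.#.#
Row 3: ##.##
Row 4: .##..
Row 5: #..##
Row 6: .##.#

Answer: ##.#.
.#.#.
#.#.#
##.##
.##..
#..##
.##.#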